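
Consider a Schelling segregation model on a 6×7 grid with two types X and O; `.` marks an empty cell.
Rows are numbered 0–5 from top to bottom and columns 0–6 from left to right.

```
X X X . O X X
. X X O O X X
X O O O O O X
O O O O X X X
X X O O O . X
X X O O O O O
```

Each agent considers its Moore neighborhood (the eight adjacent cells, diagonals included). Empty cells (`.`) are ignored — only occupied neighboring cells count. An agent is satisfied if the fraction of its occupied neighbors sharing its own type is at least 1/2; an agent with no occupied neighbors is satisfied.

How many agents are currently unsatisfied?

Row 0: (0,0)X 2/2 ok · (0,1)X 4/4 ok · (0,2)X 3/4 ok · (0,4)O 2/4 ok · (0,5)X 3/5 ok · (0,6)X 3/3 ok
Row 1: (1,1)X 5/7 ok · (1,2)X 3/7 unhappy · (1,3)O 5/7 ok · (1,4)O 5/7 ok · (1,5)X 4/8 ok · (1,6)X 4/5 ok
Row 2: (2,0)X 1/4 unhappy · (2,1)O 4/7 ok · (2,2)O 6/8 ok · (2,3)O 6/8 ok · (2,4)O 5/8 ok · (2,5)O 2/8 unhappy · (2,6)X 4/5 ok
Row 3: (3,0)O 2/5 unhappy · (3,1)O 5/8 ok · (3,2)O 7/8 ok · (3,3)O 7/8 ok · (3,4)X 1/7 unhappy · (3,5)X 4/7 ok · (3,6)X 3/4 ok
Row 4: (4,0)X 3/5 ok · (4,1)X 3/8 unhappy · (4,2)O 6/8 ok · (4,3)O 7/8 ok · (4,4)O 5/7 ok · (4,6)X 2/4 ok
Row 5: (5,0)X 3/3 ok · (5,1)X 3/5 ok · (5,2)O 3/5 ok · (5,3)O 5/5 ok · (5,4)O 4/4 ok · (5,5)O 3/4 ok · (5,6)O 1/2 ok
Unsatisfied: (1,2), (2,0), (2,5), (3,0), (3,4), (4,1) — 6 in total.

6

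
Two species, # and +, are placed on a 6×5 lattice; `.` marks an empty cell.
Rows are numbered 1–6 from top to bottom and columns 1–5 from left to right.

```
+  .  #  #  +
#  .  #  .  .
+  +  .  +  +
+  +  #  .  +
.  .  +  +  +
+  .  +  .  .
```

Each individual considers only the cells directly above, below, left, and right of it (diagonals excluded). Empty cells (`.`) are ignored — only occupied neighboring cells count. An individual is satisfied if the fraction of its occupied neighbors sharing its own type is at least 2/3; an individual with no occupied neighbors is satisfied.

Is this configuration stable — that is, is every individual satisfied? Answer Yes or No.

No

(1,1)+ 0/1 ✗
(1,3)# 2/2 ✓
(1,4)# 1/2 ✗
(1,5)+ 0/1 ✗
(2,1)# 0/2 ✗
(2,3)# 1/1 ✓
(3,1)+ 2/3 ✓
(3,2)+ 2/2 ✓
(3,4)+ 1/1 ✓
(3,5)+ 2/2 ✓
(4,1)+ 2/2 ✓
(4,2)+ 2/3 ✓
(4,3)# 0/2 ✗
(4,5)+ 2/2 ✓
(5,3)+ 2/3 ✓
(5,4)+ 2/2 ✓
(5,5)+ 2/2 ✓
(6,1)+ 0/0 ✓
(6,3)+ 1/1 ✓
For instance (1,1) has only 0/1 same-type neighbors, below 2/3.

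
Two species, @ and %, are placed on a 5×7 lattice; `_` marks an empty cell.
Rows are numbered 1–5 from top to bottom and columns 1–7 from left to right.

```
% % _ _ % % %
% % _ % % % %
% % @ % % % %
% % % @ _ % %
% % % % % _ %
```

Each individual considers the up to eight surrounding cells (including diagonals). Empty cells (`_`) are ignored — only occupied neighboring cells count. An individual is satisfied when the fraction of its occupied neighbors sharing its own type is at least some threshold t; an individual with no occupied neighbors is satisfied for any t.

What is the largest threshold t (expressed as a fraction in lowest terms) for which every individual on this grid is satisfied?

1/7

(1,1)% 3/3
(1,2)% 3/3
(1,5)% 4/4
(1,6)% 5/5
(1,7)% 3/3
(2,1)% 5/5
(2,2)% 5/6
(2,4)% 4/5
(2,5)% 7/7
(2,6)% 8/8
(2,7)% 5/5
(3,1)% 5/5
(3,2)% 6/7
(3,3)@ 1/7
(3,4)% 4/6
(3,5)% 6/7
(3,6)% 7/7
(3,7)% 5/5
(4,1)% 5/5
(4,2)% 7/8
(4,3)% 6/8
(4,4)@ 1/7
(4,6)% 6/6
(4,7)% 4/4
(5,1)% 3/3
(5,2)% 5/5
(5,3)% 4/5
(5,4)% 3/4
(5,5)% 2/3
(5,7)% 2/2
The smallest same-type fraction is 1/7 at (3,3), which reduces to 1/7. Any threshold above that leaves this individual unsatisfied.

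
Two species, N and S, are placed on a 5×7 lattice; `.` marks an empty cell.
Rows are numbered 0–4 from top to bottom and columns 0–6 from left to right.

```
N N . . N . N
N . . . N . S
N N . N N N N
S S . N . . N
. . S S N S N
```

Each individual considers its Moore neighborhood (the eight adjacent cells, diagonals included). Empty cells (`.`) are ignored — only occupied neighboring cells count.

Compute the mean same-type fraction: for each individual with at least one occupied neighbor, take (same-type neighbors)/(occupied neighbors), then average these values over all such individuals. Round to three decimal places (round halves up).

0.613

Row 0: (0,0)N 2/2 · (0,1)N 2/2 · (0,4)N 1/1 · (0,6)N 0/1
Row 1: (1,0)N 4/4 · (1,4)N 4/4 · (1,6)S 0/3
Row 2: (2,0)N 2/4 · (2,1)N 2/4 · (2,3)N 3/3 · (2,4)N 4/4 · (2,5)N 4/5 · (2,6)N 2/3
Row 3: (3,0)S 1/3 · (3,1)S 2/4 · (3,3)N 3/5 · (3,6)N 3/4
Row 4: (4,2)S 2/3 · (4,3)S 1/3 · (4,4)N 1/3 · (4,5)S 0/3 · (4,6)N 1/2
Sum over 22 individuals: 2/2 + 2/2 + 1/1 + 0/1 + 4/4 + 4/4 + 0/3 + 2/4 + 2/4 + 3/3 + 4/4 + 4/5 + 2/3 + 1/3 + 2/4 + 3/5 + 3/4 + 2/3 + 1/3 + 1/3 + 0/3 + 1/2 = 809/60; mean = 809/60 ÷ 22 = 809/1320 = 0.612878… → 0.613.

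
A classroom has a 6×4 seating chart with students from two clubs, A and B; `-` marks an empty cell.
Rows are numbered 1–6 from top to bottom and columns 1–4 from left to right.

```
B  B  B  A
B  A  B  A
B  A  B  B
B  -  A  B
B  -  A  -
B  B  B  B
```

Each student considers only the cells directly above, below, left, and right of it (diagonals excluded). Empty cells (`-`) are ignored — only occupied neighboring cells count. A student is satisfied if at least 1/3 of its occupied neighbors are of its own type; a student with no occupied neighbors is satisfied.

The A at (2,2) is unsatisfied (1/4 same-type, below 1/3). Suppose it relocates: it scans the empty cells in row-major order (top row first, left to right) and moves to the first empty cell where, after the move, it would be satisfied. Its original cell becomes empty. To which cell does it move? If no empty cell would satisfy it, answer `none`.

Vacating (2,2). Empty cells in order:
  (4,2): 2/3 same-type → satisfied — stop here.

(4,2)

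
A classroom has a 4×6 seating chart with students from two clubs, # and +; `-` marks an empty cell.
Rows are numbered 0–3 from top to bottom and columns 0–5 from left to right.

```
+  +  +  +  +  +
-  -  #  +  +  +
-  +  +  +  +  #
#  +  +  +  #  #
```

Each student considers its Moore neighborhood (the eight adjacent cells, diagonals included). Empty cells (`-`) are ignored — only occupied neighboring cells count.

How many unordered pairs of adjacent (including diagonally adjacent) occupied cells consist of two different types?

Scan each occupied cell's neighbors to the right and below (and the two forward diagonals) so each pair is counted once.
Row 0: +(0,0)–+(0,1)= +(0,1)–+(0,2)= +(0,1)–#(1,2)≠ +(0,2)–+(0,3)= +(0,2)–#(1,2)≠ +(0,2)–+(1,3)= +(0,3)–+(0,4)= +(0,3)–+(1,3)= +(0,3)–+(1,4)= +(0,3)–#(1,2)≠ +(0,4)–+(0,5)= +(0,4)–+(1,4)= +(0,4)–+(1,5)= +(0,4)–+(1,3)= +(0,5)–+(1,5)= +(0,5)–+(1,4)=  → 3/16 unlike.
Row 1: #(1,2)–+(1,3)≠ #(1,2)–+(2,2)≠ #(1,2)–+(2,3)≠ #(1,2)–+(2,1)≠ +(1,3)–+(1,4)= +(1,3)–+(2,3)= +(1,3)–+(2,4)= +(1,3)–+(2,2)= +(1,4)–+(1,5)= +(1,4)–+(2,4)= +(1,4)–#(2,5)≠ +(1,4)–+(2,3)= +(1,5)–#(2,5)≠ +(1,5)–+(2,4)=  → 6/14 unlike.
Row 2: +(2,1)–+(2,2)= +(2,1)–+(3,1)= +(2,1)–+(3,2)= +(2,1)–#(3,0)≠ +(2,2)–+(2,3)= +(2,2)–+(3,2)= +(2,2)–+(3,3)= +(2,2)–+(3,1)= +(2,3)–+(2,4)= +(2,3)–+(3,3)= +(2,3)–#(3,4)≠ +(2,3)–+(3,2)= +(2,4)–#(2,5)≠ +(2,4)–#(3,4)≠ +(2,4)–#(3,5)≠ +(2,4)–+(3,3)= #(2,5)–#(3,5)= #(2,5)–#(3,4)=  → 5/18 unlike.
Row 3: #(3,0)–+(3,1)≠ +(3,1)–+(3,2)= +(3,2)–+(3,3)= +(3,3)–#(3,4)≠ #(3,4)–#(3,5)=  → 2/5 unlike.
Total adjacent occupied pairs: 53; unlike-type pairs: 16.

16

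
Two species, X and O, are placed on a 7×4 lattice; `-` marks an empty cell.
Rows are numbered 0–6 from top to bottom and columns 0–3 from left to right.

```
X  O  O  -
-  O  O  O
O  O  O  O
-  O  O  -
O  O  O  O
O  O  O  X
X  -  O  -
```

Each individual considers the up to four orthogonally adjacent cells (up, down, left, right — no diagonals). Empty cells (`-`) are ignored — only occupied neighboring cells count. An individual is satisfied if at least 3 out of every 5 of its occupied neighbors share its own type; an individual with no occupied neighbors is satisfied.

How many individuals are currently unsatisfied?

4

Row 0: (0,0)X 0/1 ✗ · (0,1)O 2/3 ✓ · (0,2)O 2/2 ✓
Row 1: (1,1)O 3/3 ✓ · (1,2)O 4/4 ✓ · (1,3)O 2/2 ✓
Row 2: (2,0)O 1/1 ✓ · (2,1)O 4/4 ✓ · (2,2)O 4/4 ✓ · (2,3)O 2/2 ✓
Row 3: (3,1)O 3/3 ✓ · (3,2)O 3/3 ✓
Row 4: (4,0)O 2/2 ✓ · (4,1)O 4/4 ✓ · (4,2)O 4/4 ✓ · (4,3)O 1/2 ✗
Row 5: (5,0)O 2/3 ✓ · (5,1)O 3/3 ✓ · (5,2)O 3/4 ✓ · (5,3)X 0/2 ✗
Row 6: (6,0)X 0/1 ✗ · (6,2)O 1/1 ✓
Unsatisfied: (0,0), (4,3), (5,3), (6,0) — 4 in total.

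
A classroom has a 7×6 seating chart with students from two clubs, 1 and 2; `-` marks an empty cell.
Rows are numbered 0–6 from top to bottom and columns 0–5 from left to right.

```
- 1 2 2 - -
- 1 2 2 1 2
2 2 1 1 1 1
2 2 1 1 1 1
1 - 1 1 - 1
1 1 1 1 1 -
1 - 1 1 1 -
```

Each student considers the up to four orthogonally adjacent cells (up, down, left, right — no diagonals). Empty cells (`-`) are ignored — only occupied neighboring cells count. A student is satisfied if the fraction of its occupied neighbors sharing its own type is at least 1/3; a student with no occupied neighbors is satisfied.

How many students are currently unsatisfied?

Row 0: (0,1)1 1/2 ok · (0,2)2 2/3 ok · (0,3)2 2/2 ok
Row 1: (1,1)1 1/3 ok · (1,2)2 2/4 ok · (1,3)2 2/4 ok · (1,4)1 1/3 ok · (1,5)2 0/2 unhappy
Row 2: (2,0)2 2/2 ok · (2,1)2 2/4 ok · (2,2)1 2/4 ok · (2,3)1 3/4 ok · (2,4)1 4/4 ok · (2,5)1 2/3 ok
Row 3: (3,0)2 2/3 ok · (3,1)2 2/3 ok · (3,2)1 3/4 ok · (3,3)1 4/4 ok · (3,4)1 3/3 ok · (3,5)1 3/3 ok
Row 4: (4,0)1 1/2 ok · (4,2)1 3/3 ok · (4,3)1 3/3 ok · (4,5)1 1/1 ok
Row 5: (5,0)1 3/3 ok · (5,1)1 2/2 ok · (5,2)1 4/4 ok · (5,3)1 4/4 ok · (5,4)1 2/2 ok
Row 6: (6,0)1 1/1 ok · (6,2)1 2/2 ok · (6,3)1 3/3 ok · (6,4)1 2/2 ok
Unsatisfied: (1,5) — 1 in total.

1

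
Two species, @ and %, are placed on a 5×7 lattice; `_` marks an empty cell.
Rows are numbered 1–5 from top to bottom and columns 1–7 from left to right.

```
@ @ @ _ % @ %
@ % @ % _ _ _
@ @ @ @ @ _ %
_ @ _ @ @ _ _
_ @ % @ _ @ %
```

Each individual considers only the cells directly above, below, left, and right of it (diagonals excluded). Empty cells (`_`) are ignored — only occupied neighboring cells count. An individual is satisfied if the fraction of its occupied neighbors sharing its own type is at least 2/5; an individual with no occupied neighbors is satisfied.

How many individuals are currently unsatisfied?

Row 1: (1,1)@ 2/2 ok · (1,2)@ 2/3 ok · (1,3)@ 2/2 ok · (1,5)% 0/1 unhappy · (1,6)@ 0/2 unhappy · (1,7)% 0/1 unhappy
Row 2: (2,1)@ 2/3 ok · (2,2)% 0/4 unhappy · (2,3)@ 2/4 ok · (2,4)% 0/2 unhappy
Row 3: (3,1)@ 2/2 ok · (3,2)@ 3/4 ok · (3,3)@ 3/3 ok · (3,4)@ 3/4 ok · (3,5)@ 2/2 ok · (3,7)% 0/0 ok
Row 4: (4,2)@ 2/2 ok · (4,4)@ 3/3 ok · (4,5)@ 2/2 ok
Row 5: (5,2)@ 1/2 ok · (5,3)% 0/2 unhappy · (5,4)@ 1/2 ok · (5,6)@ 0/1 unhappy · (5,7)% 0/1 unhappy
Unsatisfied: (1,5), (1,6), (1,7), (2,2), (2,4), (5,3), (5,6), (5,7) — 8 in total.

8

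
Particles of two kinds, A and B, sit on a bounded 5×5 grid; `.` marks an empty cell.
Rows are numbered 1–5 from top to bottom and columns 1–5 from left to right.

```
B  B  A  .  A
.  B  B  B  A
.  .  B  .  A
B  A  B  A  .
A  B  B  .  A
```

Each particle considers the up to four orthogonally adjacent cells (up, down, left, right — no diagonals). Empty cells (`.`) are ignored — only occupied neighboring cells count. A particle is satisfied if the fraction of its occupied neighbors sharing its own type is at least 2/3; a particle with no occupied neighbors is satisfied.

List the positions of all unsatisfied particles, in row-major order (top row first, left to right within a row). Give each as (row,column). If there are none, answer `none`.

(1,1)B 1/1 satisfied
(1,2)B 2/3 satisfied
(1,3)A 0/2 not
(1,5)A 1/1 satisfied
(2,2)B 2/2 satisfied
(2,3)B 3/4 satisfied
(2,4)B 1/2 not
(2,5)A 2/3 satisfied
(3,3)B 2/2 satisfied
(3,5)A 1/1 satisfied
(4,1)B 0/2 not
(4,2)A 0/3 not
(4,3)B 2/4 not
(4,4)A 0/1 not
(5,1)A 0/2 not
(5,2)B 1/3 not
(5,3)B 2/2 satisfied
(5,5)A 0/0 satisfied

(1,3), (2,4), (4,1), (4,2), (4,3), (4,4), (5,1), (5,2)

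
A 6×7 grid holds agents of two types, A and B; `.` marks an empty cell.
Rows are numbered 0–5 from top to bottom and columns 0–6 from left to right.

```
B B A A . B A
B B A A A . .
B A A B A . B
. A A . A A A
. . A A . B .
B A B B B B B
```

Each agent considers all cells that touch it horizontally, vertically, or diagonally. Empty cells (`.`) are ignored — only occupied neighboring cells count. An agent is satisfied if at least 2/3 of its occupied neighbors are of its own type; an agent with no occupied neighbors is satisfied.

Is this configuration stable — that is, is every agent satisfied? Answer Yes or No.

(0,0)B 3/3 ok
(0,1)B 3/5 unhappy
(0,2)A 3/5 unhappy
(0,3)A 4/4 ok
(0,5)B 0/2 unhappy
(0,6)A 0/1 unhappy
(1,0)B 4/5 ok
(1,1)B 4/8 unhappy
(1,2)A 5/8 unhappy
(1,3)A 6/7 ok
(1,4)A 3/5 unhappy
(2,0)B 2/4 unhappy
(2,1)A 4/7 unhappy
(2,2)A 5/7 ok
(2,3)B 0/7 unhappy
(2,4)A 4/5 ok
(2,6)B 0/2 unhappy
(3,1)A 4/5 ok
(3,2)A 5/6 ok
(3,4)A 3/5 unhappy
(3,5)A 3/5 unhappy
(3,6)A 1/3 unhappy
(4,2)A 4/6 ok
(4,3)A 3/6 unhappy
(4,5)B 3/6 unhappy
(5,0)B 0/1 unhappy
(5,1)A 1/3 unhappy
(5,2)B 1/4 unhappy
(5,3)B 2/4 unhappy
(5,4)B 3/4 ok
(5,5)B 3/3 ok
(5,6)B 2/2 ok
For instance (0,1) has only 3/5 same-type neighbors, below 2/3.

No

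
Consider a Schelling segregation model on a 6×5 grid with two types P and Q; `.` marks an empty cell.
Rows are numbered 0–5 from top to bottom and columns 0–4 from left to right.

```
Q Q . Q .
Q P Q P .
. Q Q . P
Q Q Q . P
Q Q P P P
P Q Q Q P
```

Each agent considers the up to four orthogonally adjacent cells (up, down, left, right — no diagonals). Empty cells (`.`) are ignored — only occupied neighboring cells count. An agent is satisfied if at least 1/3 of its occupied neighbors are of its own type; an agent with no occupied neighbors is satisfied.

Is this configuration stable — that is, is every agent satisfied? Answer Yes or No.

No

(0,0)Q 2/2 ✓
(0,1)Q 1/2 ✓
(0,3)Q 0/1 ✗
(1,0)Q 1/2 ✓
(1,1)P 0/4 ✗
(1,2)Q 1/3 ✓
(1,3)P 0/2 ✗
(2,1)Q 2/3 ✓
(2,2)Q 3/3 ✓
(2,4)P 1/1 ✓
(3,0)Q 2/2 ✓
(3,1)Q 4/4 ✓
(3,2)Q 2/3 ✓
(3,4)P 2/2 ✓
(4,0)Q 2/3 ✓
(4,1)Q 3/4 ✓
(4,2)P 1/4 ✗
(4,3)P 2/3 ✓
(4,4)P 3/3 ✓
(5,0)P 0/2 ✗
(5,1)Q 2/3 ✓
(5,2)Q 2/3 ✓
(5,3)Q 1/3 ✓
(5,4)P 1/2 ✓
For instance (0,3) has only 0/1 same-type neighbors, below 1/3.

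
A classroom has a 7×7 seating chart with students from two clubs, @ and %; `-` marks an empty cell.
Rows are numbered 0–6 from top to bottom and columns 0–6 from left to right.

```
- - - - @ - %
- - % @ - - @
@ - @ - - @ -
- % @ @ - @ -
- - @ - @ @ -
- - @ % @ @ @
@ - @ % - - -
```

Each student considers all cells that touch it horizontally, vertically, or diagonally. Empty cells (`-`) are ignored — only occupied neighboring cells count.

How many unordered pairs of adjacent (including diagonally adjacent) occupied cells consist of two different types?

15

Scan each occupied cell's neighbors to the right and below (and the two forward diagonals) so each pair is counted once.
Row 0: @(0,4)–@(1,3)= %(0,6)–@(1,6)≠  → 1/2 unlike.
Row 1: %(1,2)–@(1,3)≠ %(1,2)–@(2,2)≠ @(1,3)–@(2,2)= @(1,6)–@(2,5)=  → 2/4 unlike.
Row 2: @(2,0)–%(3,1)≠ @(2,2)–@(3,2)= @(2,2)–@(3,3)= @(2,2)–%(3,1)≠ @(2,5)–@(3,5)=  → 2/5 unlike.
Row 3: %(3,1)–@(3,2)≠ %(3,1)–@(4,2)≠ @(3,2)–@(3,3)= @(3,2)–@(4,2)= @(3,3)–@(4,4)= @(3,3)–@(4,2)= @(3,5)–@(4,5)= @(3,5)–@(4,4)=  → 2/8 unlike.
Row 4: @(4,2)–@(5,2)= @(4,2)–%(5,3)≠ @(4,4)–@(4,5)= @(4,4)–@(5,4)= @(4,4)–@(5,5)= @(4,4)–%(5,3)≠ @(4,5)–@(5,5)= @(4,5)–@(5,6)= @(4,5)–@(5,4)=  → 2/9 unlike.
Row 5: @(5,2)–%(5,3)≠ @(5,2)–@(6,2)= @(5,2)–%(6,3)≠ %(5,3)–@(5,4)≠ %(5,3)–%(6,3)= %(5,3)–@(6,2)≠ @(5,4)–@(5,5)= @(5,4)–%(6,3)≠ @(5,5)–@(5,6)=  → 5/9 unlike.
Row 6: @(6,2)–%(6,3)≠  → 1/1 unlike.
Total adjacent occupied pairs: 38; unlike-type pairs: 15.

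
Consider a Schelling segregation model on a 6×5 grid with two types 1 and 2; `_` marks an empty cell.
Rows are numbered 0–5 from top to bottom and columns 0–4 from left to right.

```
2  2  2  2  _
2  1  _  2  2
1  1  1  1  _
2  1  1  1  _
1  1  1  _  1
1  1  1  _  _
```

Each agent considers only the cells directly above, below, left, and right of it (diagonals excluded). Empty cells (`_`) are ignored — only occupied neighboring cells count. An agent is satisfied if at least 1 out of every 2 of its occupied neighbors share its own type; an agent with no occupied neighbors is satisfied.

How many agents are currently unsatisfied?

4

Row 0: (0,0)2 2/2 ✓ · (0,1)2 2/3 ✓ · (0,2)2 2/2 ✓ · (0,3)2 2/2 ✓
Row 1: (1,0)2 1/3 ✗ · (1,1)1 1/3 ✗ · (1,3)2 2/3 ✓ · (1,4)2 1/1 ✓
Row 2: (2,0)1 1/3 ✗ · (2,1)1 4/4 ✓ · (2,2)1 3/3 ✓ · (2,3)1 2/3 ✓
Row 3: (3,0)2 0/3 ✗ · (3,1)1 3/4 ✓ · (3,2)1 4/4 ✓ · (3,3)1 2/2 ✓
Row 4: (4,0)1 2/3 ✓ · (4,1)1 4/4 ✓ · (4,2)1 3/3 ✓ · (4,4)1 0/0 ✓
Row 5: (5,0)1 2/2 ✓ · (5,1)1 3/3 ✓ · (5,2)1 2/2 ✓
Unsatisfied: (1,0), (1,1), (2,0), (3,0) — 4 in total.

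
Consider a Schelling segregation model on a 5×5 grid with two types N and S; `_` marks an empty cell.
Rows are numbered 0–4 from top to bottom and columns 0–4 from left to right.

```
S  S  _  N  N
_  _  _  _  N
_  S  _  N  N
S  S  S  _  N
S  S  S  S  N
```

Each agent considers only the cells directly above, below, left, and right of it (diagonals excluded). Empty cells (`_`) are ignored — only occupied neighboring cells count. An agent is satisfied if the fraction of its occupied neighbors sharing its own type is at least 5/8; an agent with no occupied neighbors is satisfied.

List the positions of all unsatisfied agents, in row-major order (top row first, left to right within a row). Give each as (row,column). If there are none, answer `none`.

Row 0: (0,0)S 1/1 ✓ · (0,1)S 1/1 ✓ · (0,3)N 1/1 ✓ · (0,4)N 2/2 ✓
Row 1: (1,4)N 2/2 ✓
Row 2: (2,1)S 1/1 ✓ · (2,3)N 1/1 ✓ · (2,4)N 3/3 ✓
Row 3: (3,0)S 2/2 ✓ · (3,1)S 4/4 ✓ · (3,2)S 2/2 ✓ · (3,4)N 2/2 ✓
Row 4: (4,0)S 2/2 ✓ · (4,1)S 3/3 ✓ · (4,2)S 3/3 ✓ · (4,3)S 1/2 ✗ · (4,4)N 1/2 ✗

(4,3), (4,4)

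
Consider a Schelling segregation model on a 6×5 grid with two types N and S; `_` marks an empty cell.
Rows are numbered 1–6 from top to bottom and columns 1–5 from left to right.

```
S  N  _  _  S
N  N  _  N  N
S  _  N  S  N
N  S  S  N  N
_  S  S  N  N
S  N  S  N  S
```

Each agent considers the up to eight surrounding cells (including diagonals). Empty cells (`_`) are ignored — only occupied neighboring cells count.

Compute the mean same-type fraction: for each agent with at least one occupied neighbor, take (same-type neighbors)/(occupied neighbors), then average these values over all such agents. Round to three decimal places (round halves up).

Row 1: (1,1)S 0/3 · (1,2)N 2/3 · (1,5)S 0/2
Row 2: (2,1)N 2/4 · (2,2)N 3/5 · (2,4)N 3/5 · (2,5)N 2/4
Row 3: (3,1)S 1/4 · (3,3)N 3/6 · (3,4)S 1/7 · (3,5)N 4/5
Row 4: (4,1)N 0/3 · (4,2)S 4/6 · (4,3)S 4/7 · (4,4)N 5/8 · (4,5)N 4/5
Row 5: (5,2)S 5/7 · (5,3)S 4/8 · (5,4)N 4/8 · (5,5)N 4/5
Row 6: (6,1)S 1/2 · (6,2)N 0/4 · (6,3)S 2/5 · (6,4)N 2/5 · (6,5)S 0/3
Sum over 25 agents: 0/3 + 2/3 + 0/2 + 2/4 + 3/5 + 3/5 + 2/4 + 1/4 + 3/6 + 1/7 + 4/5 + 0/3 + 4/6 + 4/7 + 5/8 + 4/5 + 5/7 + 4/8 + 4/8 + 4/5 + 1/2 + 0/4 + 2/5 + 2/5 + 0/3 = 9271/840; mean = 9271/840 ÷ 25 = 9271/21000 = 0.441476… → 0.441.

0.441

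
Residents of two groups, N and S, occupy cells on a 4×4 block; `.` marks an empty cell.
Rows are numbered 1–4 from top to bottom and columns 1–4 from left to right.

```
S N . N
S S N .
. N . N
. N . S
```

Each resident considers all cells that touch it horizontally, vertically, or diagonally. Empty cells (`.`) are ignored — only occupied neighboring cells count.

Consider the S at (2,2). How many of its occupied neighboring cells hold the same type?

Occupied neighbors of (2,2): (1,1)=S, (1,2)=N, (2,1)=S, (2,3)=N, (3,2)=N.
Same type (S): 2 of 5.

2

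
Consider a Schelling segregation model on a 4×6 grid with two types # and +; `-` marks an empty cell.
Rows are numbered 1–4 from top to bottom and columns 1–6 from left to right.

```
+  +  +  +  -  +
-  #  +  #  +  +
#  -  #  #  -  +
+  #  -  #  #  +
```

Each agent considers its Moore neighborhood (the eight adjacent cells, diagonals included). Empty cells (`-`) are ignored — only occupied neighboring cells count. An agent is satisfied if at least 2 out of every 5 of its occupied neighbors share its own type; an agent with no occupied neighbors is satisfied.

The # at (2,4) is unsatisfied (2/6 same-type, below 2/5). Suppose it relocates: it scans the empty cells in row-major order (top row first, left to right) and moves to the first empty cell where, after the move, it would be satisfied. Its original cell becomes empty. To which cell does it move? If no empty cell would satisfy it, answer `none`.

Vacating (2,4). Empty cells in order:
  (1,5): 0/4 same-type → still unsatisfied.
  (2,1): 2/4 same-type → satisfied — stop here.

(2,1)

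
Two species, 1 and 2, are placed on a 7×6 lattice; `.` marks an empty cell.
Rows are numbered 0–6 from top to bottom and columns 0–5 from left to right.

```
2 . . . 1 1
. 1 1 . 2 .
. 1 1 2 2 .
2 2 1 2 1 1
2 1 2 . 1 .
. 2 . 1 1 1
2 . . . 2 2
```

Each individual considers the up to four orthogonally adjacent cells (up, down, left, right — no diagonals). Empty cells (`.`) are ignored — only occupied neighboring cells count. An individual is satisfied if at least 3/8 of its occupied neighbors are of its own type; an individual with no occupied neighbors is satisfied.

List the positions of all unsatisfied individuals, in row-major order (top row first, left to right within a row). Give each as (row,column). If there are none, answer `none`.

(3,1), (3,2), (3,3), (4,1), (4,2), (5,1)

(0,0)2 0/0 satisfied
(0,4)1 1/2 satisfied
(0,5)1 1/1 satisfied
(1,1)1 2/2 satisfied
(1,2)1 2/2 satisfied
(1,4)2 1/2 satisfied
(2,1)1 2/3 satisfied
(2,2)1 3/4 satisfied
(2,3)2 2/3 satisfied
(2,4)2 2/3 satisfied
(3,0)2 2/2 satisfied
(3,1)2 1/4 not
(3,2)1 1/4 not
(3,3)2 1/3 not
(3,4)1 2/4 satisfied
(3,5)1 1/1 satisfied
(4,0)2 1/2 satisfied
(4,1)1 0/4 not
(4,2)2 0/2 not
(4,4)1 2/2 satisfied
(5,1)2 0/1 not
(5,3)1 1/1 satisfied
(5,4)1 3/4 satisfied
(5,5)1 1/2 satisfied
(6,0)2 0/0 satisfied
(6,4)2 1/2 satisfied
(6,5)2 1/2 satisfied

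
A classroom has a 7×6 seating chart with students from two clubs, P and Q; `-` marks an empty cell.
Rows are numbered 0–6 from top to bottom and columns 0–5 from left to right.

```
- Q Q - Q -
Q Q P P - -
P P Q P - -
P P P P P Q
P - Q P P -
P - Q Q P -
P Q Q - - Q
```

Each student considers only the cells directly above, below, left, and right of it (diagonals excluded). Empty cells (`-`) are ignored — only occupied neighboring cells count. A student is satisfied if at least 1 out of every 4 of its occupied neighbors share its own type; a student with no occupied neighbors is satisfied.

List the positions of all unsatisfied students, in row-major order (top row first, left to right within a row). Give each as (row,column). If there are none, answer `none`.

(0,1)Q 2/2 ok
(0,2)Q 1/2 ok
(0,4)Q 0/0 ok
(1,0)Q 1/2 ok
(1,1)Q 2/4 ok
(1,2)P 1/4 ok
(1,3)P 2/2 ok
(2,0)P 2/3 ok
(2,1)P 2/4 ok
(2,2)Q 0/4 unhappy
(2,3)P 2/3 ok
(3,0)P 3/3 ok
(3,1)P 3/3 ok
(3,2)P 2/4 ok
(3,3)P 4/4 ok
(3,4)P 2/3 ok
(3,5)Q 0/1 unhappy
(4,0)P 2/2 ok
(4,2)Q 1/3 ok
(4,3)P 2/4 ok
(4,4)P 3/3 ok
(5,0)P 2/2 ok
(5,2)Q 3/3 ok
(5,3)Q 1/3 ok
(5,4)P 1/2 ok
(6,0)P 1/2 ok
(6,1)Q 1/2 ok
(6,2)Q 2/2 ok
(6,5)Q 0/0 ok

(2,2), (3,5)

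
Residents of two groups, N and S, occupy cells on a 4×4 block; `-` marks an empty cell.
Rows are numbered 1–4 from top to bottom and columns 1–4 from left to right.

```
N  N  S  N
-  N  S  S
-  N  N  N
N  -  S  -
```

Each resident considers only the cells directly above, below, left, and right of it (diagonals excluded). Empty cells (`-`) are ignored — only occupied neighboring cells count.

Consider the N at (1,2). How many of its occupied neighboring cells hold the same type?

2

Occupied neighbors of (1,2): (2,2)=N, (1,1)=N, (1,3)=S.
Same type (N): 2 of 3.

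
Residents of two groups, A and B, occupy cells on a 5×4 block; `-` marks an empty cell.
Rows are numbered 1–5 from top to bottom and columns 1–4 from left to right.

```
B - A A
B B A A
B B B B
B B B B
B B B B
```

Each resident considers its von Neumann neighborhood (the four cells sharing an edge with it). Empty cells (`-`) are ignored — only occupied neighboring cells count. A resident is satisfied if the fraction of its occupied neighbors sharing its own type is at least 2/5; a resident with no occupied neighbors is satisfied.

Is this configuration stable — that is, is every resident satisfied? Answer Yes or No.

Yes

(1,1)B 1/1 ok
(1,3)A 2/2 ok
(1,4)A 2/2 ok
(2,1)B 3/3 ok
(2,2)B 2/3 ok
(2,3)A 2/4 ok
(2,4)A 2/3 ok
(3,1)B 3/3 ok
(3,2)B 4/4 ok
(3,3)B 3/4 ok
(3,4)B 2/3 ok
(4,1)B 3/3 ok
(4,2)B 4/4 ok
(4,3)B 4/4 ok
(4,4)B 3/3 ok
(5,1)B 2/2 ok
(5,2)B 3/3 ok
(5,3)B 3/3 ok
(5,4)B 2/2 ok
All meet the threshold, so the configuration is stable.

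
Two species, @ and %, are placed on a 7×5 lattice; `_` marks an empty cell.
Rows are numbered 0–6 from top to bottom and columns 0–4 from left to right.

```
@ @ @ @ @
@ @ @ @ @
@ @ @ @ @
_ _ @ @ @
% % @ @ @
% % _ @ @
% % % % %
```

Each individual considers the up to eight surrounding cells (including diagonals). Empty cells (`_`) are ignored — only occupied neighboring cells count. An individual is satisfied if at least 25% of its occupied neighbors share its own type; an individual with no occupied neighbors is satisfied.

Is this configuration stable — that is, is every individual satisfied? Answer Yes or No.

Row 0: (0,0)@ 3/3 ✓ · (0,1)@ 5/5 ✓ · (0,2)@ 5/5 ✓ · (0,3)@ 5/5 ✓ · (0,4)@ 3/3 ✓
Row 1: (1,0)@ 5/5 ✓ · (1,1)@ 8/8 ✓ · (1,2)@ 8/8 ✓ · (1,3)@ 8/8 ✓ · (1,4)@ 5/5 ✓
Row 2: (2,0)@ 3/3 ✓ · (2,1)@ 6/6 ✓ · (2,2)@ 7/7 ✓ · (2,3)@ 8/8 ✓ · (2,4)@ 5/5 ✓
Row 3: (3,2)@ 6/7 ✓ · (3,3)@ 8/8 ✓ · (3,4)@ 5/5 ✓
Row 4: (4,0)% 3/3 ✓ · (4,1)% 3/5 ✓ · (4,2)@ 4/6 ✓ · (4,3)@ 7/7 ✓ · (4,4)@ 5/5 ✓
Row 5: (5,0)% 5/5 ✓ · (5,1)% 6/7 ✓ · (5,3)@ 4/7 ✓ · (5,4)@ 3/5 ✓
Row 6: (6,0)% 3/3 ✓ · (6,1)% 4/4 ✓ · (6,2)% 3/4 ✓ · (6,3)% 2/4 ✓ · (6,4)% 1/3 ✓
All meet the threshold, so the configuration is stable.

Yes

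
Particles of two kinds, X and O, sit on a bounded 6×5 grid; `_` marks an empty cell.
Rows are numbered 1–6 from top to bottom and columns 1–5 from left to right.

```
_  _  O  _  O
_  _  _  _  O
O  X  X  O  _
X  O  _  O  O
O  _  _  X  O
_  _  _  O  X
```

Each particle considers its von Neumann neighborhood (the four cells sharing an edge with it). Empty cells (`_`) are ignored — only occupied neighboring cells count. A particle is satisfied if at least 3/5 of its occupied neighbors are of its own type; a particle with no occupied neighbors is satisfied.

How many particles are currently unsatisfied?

Row 1: (1,3)O 0/0 ok · (1,5)O 1/1 ok
Row 2: (2,5)O 1/1 ok
Row 3: (3,1)O 0/2 unhappy · (3,2)X 1/3 unhappy · (3,3)X 1/2 unhappy · (3,4)O 1/2 unhappy
Row 4: (4,1)X 0/3 unhappy · (4,2)O 0/2 unhappy · (4,4)O 2/3 ok · (4,5)O 2/2 ok
Row 5: (5,1)O 0/1 unhappy · (5,4)X 0/3 unhappy · (5,5)O 1/3 unhappy
Row 6: (6,4)O 0/2 unhappy · (6,5)X 0/2 unhappy
Unsatisfied: (3,1), (3,2), (3,3), (3,4), (4,1), (4,2), (5,1), (5,4), (5,5), (6,4), (6,5) — 11 in total.

11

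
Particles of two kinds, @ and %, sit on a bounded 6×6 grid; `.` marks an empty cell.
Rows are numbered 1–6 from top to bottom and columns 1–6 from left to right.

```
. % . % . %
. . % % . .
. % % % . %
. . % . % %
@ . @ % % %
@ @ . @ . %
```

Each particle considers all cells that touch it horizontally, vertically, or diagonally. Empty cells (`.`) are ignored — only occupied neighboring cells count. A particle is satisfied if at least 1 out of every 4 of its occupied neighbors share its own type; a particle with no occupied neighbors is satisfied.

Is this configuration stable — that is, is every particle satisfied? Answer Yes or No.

Row 1: (1,2)% 1/1 satisfied · (1,4)% 2/2 satisfied · (1,6)% 0/0 satisfied
Row 2: (2,3)% 6/6 satisfied · (2,4)% 4/4 satisfied
Row 3: (3,2)% 3/3 satisfied · (3,3)% 5/5 satisfied · (3,4)% 5/5 satisfied · (3,6)% 2/2 satisfied
Row 4: (4,3)% 4/5 satisfied · (4,5)% 6/6 satisfied · (4,6)% 4/4 satisfied
Row 5: (5,1)@ 2/2 satisfied · (5,3)@ 2/4 satisfied · (5,4)% 3/5 satisfied · (5,5)% 5/6 satisfied · (5,6)% 4/4 satisfied
Row 6: (6,1)@ 2/2 satisfied · (6,2)@ 3/3 satisfied · (6,4)@ 1/3 satisfied · (6,6)% 2/2 satisfied
All meet the threshold, so the configuration is stable.

Yes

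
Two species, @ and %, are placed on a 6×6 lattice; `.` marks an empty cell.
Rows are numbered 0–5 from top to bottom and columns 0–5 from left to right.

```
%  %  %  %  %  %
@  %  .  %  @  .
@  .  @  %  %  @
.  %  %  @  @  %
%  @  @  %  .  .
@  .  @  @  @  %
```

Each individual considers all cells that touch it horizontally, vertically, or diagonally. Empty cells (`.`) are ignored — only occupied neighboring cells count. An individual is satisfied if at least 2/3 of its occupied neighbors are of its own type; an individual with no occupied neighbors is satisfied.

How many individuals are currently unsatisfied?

21

(0,0)% 2/3 ✓
(0,1)% 3/4 ✓
(0,2)% 4/4 ✓
(0,3)% 3/4 ✓
(0,4)% 3/4 ✓
(0,5)% 1/2 ✗
(1,0)@ 1/4 ✗
(1,1)% 3/6 ✗
(1,3)% 5/7 ✓
(1,4)@ 1/7 ✗
(2,0)@ 1/3 ✗
(2,2)@ 1/6 ✗
(2,3)% 3/7 ✗
(2,4)% 3/7 ✗
(2,5)@ 2/4 ✗
(3,1)% 2/6 ✗
(3,2)% 3/7 ✗
(3,3)@ 3/7 ✗
(3,4)@ 2/6 ✗
(3,5)% 1/3 ✗
(4,0)% 1/3 ✗
(4,1)@ 3/6 ✗
(4,2)@ 4/7 ✗
(4,3)% 1/7 ✗
(5,0)@ 1/2 ✗
(5,2)@ 3/4 ✓
(5,3)@ 3/4 ✓
(5,4)@ 1/3 ✗
(5,5)% 0/1 ✗
Unsatisfied: (0,5), (1,0), (1,1), (1,4), (2,0), (2,2), (2,3), (2,4), (2,5), (3,1), (3,2), (3,3), (3,4), (3,5), (4,0), (4,1), (4,2), (4,3), (5,0), (5,4), (5,5) — 21 in total.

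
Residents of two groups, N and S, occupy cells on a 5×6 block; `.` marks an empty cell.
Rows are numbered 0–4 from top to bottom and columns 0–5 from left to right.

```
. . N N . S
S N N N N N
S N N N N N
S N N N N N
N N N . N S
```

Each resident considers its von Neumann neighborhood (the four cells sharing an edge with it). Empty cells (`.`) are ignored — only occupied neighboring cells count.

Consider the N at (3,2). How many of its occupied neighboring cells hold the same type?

4

Occupied neighbors of (3,2): (2,2)=N, (4,2)=N, (3,1)=N, (3,3)=N.
Same type (N): 4 of 4.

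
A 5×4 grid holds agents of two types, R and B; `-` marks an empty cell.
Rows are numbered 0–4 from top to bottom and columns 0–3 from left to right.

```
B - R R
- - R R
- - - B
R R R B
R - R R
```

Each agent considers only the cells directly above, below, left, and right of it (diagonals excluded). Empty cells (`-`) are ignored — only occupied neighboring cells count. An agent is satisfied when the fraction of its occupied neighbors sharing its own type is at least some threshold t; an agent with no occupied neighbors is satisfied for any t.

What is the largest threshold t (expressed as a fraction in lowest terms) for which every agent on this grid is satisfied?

1/3

(0,0)B — no occupied neighbors
(0,2)R 2/2
(0,3)R 2/2
(1,2)R 2/2
(1,3)R 2/3
(2,3)B 1/2
(3,0)R 2/2
(3,1)R 2/2
(3,2)R 2/3
(3,3)B 1/3
(4,0)R 1/1
(4,2)R 2/2
(4,3)R 1/2
The smallest same-type fraction is 1/3 at (3,3), which reduces to 1/3. Any threshold above that leaves this agent unsatisfied.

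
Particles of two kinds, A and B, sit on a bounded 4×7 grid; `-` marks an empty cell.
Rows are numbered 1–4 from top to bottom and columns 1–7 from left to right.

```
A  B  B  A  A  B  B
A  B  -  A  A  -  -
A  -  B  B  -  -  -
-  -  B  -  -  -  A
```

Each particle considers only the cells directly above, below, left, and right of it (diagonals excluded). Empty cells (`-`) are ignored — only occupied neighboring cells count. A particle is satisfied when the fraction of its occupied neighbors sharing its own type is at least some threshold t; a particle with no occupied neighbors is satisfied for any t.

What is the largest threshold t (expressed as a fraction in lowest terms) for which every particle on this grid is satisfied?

(1,1)A 1/2
(1,2)B 2/3
(1,3)B 1/2
(1,4)A 2/3
(1,5)A 2/3
(1,6)B 1/2
(1,7)B 1/1
(2,1)A 2/3
(2,2)B 1/2
(2,4)A 2/3
(2,5)A 2/2
(3,1)A 1/1
(3,3)B 2/2
(3,4)B 1/2
(4,3)B 1/1
(4,7)A — no occupied neighbors
The smallest same-type fraction is 1/2 at (1,1), which reduces to 1/2. Any threshold above that leaves this particle unsatisfied.

1/2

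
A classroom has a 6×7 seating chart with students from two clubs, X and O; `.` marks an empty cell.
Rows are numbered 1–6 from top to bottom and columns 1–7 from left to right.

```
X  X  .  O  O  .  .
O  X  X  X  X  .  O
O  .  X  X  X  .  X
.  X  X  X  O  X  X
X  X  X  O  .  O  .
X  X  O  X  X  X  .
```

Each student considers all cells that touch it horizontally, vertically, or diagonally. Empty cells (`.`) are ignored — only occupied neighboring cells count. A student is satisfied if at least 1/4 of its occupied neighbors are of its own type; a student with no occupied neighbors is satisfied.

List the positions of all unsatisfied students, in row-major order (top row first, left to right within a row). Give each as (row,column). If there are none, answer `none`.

(2,7), (5,6), (6,3)

(1,1)X 2/3 ok
(1,2)X 3/4 ok
(1,4)O 1/4 ok
(1,5)O 1/3 ok
(2,1)O 1/4 ok
(2,2)X 4/6 ok
(2,3)X 5/6 ok
(2,4)X 5/7 ok
(2,5)X 3/5 ok
(2,7)O 0/1 unhappy
(3,1)O 1/3 ok
(3,3)X 7/7 ok
(3,4)X 7/8 ok
(3,5)X 5/6 ok
(3,7)X 2/3 ok
(4,2)X 5/6 ok
(4,3)X 6/7 ok
(4,4)X 5/7 ok
(4,5)O 2/6 ok
(4,6)X 3/5 ok
(4,7)X 2/3 ok
(5,1)X 4/4 ok
(5,2)X 6/7 ok
(5,3)X 6/8 ok
(5,4)O 2/7 ok
(5,6)O 1/5 unhappy
(6,1)X 3/3 ok
(6,2)X 4/5 ok
(6,3)O 1/5 unhappy
(6,4)X 2/4 ok
(6,5)X 2/4 ok
(6,6)X 1/2 ok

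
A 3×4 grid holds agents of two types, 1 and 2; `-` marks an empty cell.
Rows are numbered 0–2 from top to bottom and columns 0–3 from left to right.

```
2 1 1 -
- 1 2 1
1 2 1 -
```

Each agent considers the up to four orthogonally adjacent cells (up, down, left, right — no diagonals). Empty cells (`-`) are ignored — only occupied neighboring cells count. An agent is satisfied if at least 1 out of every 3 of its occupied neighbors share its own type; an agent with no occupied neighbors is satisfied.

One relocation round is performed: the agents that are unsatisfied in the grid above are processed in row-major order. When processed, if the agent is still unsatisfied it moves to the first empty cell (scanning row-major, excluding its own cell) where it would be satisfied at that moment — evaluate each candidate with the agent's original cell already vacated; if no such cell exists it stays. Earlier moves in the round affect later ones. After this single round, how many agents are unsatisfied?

0

Initially unsatisfied (in order): (0,0), (1,2), (1,3), (2,0), (2,1), (2,2).
  (0,0): no empty cell satisfies it; stays.
  (1,2) → (1,0).
  (1,3): now satisfied by earlier moves; stays.
  (2,0) → (0,3).
  (2,1) → (2,0).
  (2,2): now satisfied by earlier moves; stays.
Resulting grid:
2 1 1 1
2 1 - 1
2 - 1 -
All satisfied now.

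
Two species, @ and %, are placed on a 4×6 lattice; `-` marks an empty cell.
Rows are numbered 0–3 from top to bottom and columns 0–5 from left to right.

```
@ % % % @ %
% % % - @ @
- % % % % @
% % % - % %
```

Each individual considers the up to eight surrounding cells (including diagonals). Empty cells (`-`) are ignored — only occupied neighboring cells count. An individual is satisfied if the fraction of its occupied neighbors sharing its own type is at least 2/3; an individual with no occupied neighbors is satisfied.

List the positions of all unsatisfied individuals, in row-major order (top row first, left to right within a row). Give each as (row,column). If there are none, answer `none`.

(0,0), (0,3), (0,4), (0,5), (1,4), (1,5), (2,4), (2,5)

Row 0: (0,0)@ 0/3 ✗ · (0,1)% 4/5 ✓ · (0,2)% 4/4 ✓ · (0,3)% 2/4 ✗ · (0,4)@ 2/4 ✗ · (0,5)% 0/3 ✗
Row 1: (1,0)% 3/4 ✓ · (1,1)% 6/7 ✓ · (1,2)% 7/7 ✓ · (1,4)@ 3/7 ✗ · (1,5)@ 3/5 ✗
Row 2: (2,1)% 7/7 ✓ · (2,2)% 6/6 ✓ · (2,3)% 5/6 ✓ · (2,4)% 3/6 ✗ · (2,5)@ 2/5 ✗
Row 3: (3,0)% 2/2 ✓ · (3,1)% 4/4 ✓ · (3,2)% 4/4 ✓ · (3,4)% 3/4 ✓ · (3,5)% 2/3 ✓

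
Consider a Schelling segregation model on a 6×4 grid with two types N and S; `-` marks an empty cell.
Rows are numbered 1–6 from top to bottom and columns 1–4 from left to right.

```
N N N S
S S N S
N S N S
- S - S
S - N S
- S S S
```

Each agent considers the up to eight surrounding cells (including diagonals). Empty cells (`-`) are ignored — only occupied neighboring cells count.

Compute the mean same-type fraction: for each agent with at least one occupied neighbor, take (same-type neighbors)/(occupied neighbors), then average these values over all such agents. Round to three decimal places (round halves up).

Row 1: (1,1)N 1/3 · (1,2)N 3/5 · (1,3)N 2/5 · (1,4)S 1/3
Row 2: (2,1)S 2/5 · (2,2)S 2/8 · (2,3)N 3/8 · (2,4)S 2/5
Row 3: (3,1)N 0/4 · (3,2)S 3/6 · (3,3)N 1/7 · (3,4)S 2/4
Row 4: (4,2)S 2/5 · (4,4)S 2/4
Row 5: (5,1)S 2/2 · (5,3)N 0/6 · (5,4)S 3/4
Row 6: (6,2)S 2/3 · (6,3)S 3/4 · (6,4)S 2/3
Sum over 20 agents: 1/3 + 3/5 + 2/5 + 1/3 + 2/5 + 2/8 + 3/8 + 2/5 + 0/4 + 3/6 + 1/7 + 2/4 + 2/5 + 2/4 + 2/2 + 0/6 + 3/4 + 2/3 + 3/4 + 2/3 = 2511/280; mean = 2511/280 ÷ 20 = 2511/5600 = 0.448392… → 0.448.

0.448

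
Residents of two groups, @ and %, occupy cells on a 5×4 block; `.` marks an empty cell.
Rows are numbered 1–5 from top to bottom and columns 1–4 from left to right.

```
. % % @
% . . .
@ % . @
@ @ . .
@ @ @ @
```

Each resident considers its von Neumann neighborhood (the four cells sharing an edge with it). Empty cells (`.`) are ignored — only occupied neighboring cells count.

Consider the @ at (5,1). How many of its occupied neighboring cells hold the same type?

Occupied neighbors of (5,1): (4,1)=@, (5,2)=@.
Same type (@): 2 of 2.

2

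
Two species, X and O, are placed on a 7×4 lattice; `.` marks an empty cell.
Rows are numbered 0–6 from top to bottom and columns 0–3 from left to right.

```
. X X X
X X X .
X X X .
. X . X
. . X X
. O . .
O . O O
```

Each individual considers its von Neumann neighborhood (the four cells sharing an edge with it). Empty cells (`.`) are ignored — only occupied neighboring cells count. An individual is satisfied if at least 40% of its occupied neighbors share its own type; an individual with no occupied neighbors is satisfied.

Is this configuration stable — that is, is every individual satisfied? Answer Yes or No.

(0,1)X 2/2 satisfied
(0,2)X 3/3 satisfied
(0,3)X 1/1 satisfied
(1,0)X 2/2 satisfied
(1,1)X 4/4 satisfied
(1,2)X 3/3 satisfied
(2,0)X 2/2 satisfied
(2,1)X 4/4 satisfied
(2,2)X 2/2 satisfied
(3,1)X 1/1 satisfied
(3,3)X 1/1 satisfied
(4,2)X 1/1 satisfied
(4,3)X 2/2 satisfied
(5,1)O 0/0 satisfied
(6,0)O 0/0 satisfied
(6,2)O 1/1 satisfied
(6,3)O 1/1 satisfied
All meet the threshold, so the configuration is stable.

Yes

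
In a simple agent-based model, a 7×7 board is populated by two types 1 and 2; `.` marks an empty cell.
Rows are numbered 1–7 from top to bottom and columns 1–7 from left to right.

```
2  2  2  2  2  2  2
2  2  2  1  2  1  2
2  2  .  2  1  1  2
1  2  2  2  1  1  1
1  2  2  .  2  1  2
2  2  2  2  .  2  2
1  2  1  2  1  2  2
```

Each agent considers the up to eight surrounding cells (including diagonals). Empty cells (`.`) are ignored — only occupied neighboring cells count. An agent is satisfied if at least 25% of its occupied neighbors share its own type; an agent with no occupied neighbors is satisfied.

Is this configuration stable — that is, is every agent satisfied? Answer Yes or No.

No

Row 1: (1,1)2 3/3 ok · (1,2)2 5/5 ok · (1,3)2 4/5 ok · (1,4)2 4/5 ok · (1,5)2 3/5 ok · (1,6)2 4/5 ok · (1,7)2 2/3 ok
Row 2: (2,1)2 5/5 ok · (2,2)2 7/7 ok · (2,3)2 6/7 ok · (2,4)1 1/7 unhappy · (2,5)2 4/8 ok · (2,6)1 2/8 ok · (2,7)2 3/5 ok
Row 3: (3,1)2 4/5 ok · (3,2)2 6/7 ok · (3,4)2 4/7 ok · (3,5)1 5/8 ok · (3,6)1 5/8 ok · (3,7)2 1/5 unhappy
Row 4: (4,1)1 1/5 unhappy · (4,2)2 5/7 ok · (4,3)2 6/6 ok · (4,4)2 4/6 ok · (4,5)1 4/7 ok · (4,6)1 5/8 ok · (4,7)1 3/5 ok
Row 5: (5,1)1 1/5 unhappy · (5,2)2 6/8 ok · (5,3)2 7/7 ok · (5,5)2 3/6 ok · (5,6)1 3/7 ok · (5,7)2 2/5 ok
Row 6: (6,1)2 3/5 ok · (6,2)2 5/8 ok · (6,3)2 6/7 ok · (6,4)2 4/6 ok · (6,6)2 5/7 ok · (6,7)2 4/5 ok
Row 7: (7,1)1 0/3 unhappy · (7,2)2 3/5 ok · (7,3)1 0/5 unhappy · (7,4)2 2/4 ok · (7,5)1 0/4 unhappy · (7,6)2 3/4 ok · (7,7)2 3/3 ok
For instance (2,4) has only 1/7 same-type neighbors, below 1/4.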